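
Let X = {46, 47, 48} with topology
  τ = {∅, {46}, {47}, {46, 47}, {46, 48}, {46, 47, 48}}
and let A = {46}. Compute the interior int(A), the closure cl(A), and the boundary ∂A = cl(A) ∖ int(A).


int(A) = {46}, cl(A) = {46, 48}, ∂A = {48}.

Closed sets in (X, τ) are complements of opens:
  closed(X, τ) = {∅, {47}, {48}, {46, 48}, {47, 48}, {46, 47, 48}}.
int(A) = ⋃ {U ∈ τ : U ⊆ A}. Opens contained in A: ∅, {46}.
Taking the union of these: int(A) = {46}.
cl(A) = ⋂ {C closed : A ⊆ C}. Closed sets containing A: {46, 48}, {46, 47, 48}.
Intersecting these: cl(A) = {46, 48}.
∂A = cl(A) ∖ int(A) = {46, 48} ∖ {46} = {48}.


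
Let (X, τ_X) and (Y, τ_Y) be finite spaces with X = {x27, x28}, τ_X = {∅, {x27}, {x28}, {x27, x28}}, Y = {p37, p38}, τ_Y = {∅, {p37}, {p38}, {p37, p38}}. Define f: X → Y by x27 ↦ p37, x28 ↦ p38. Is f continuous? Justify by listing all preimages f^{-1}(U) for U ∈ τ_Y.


f IS continuous.

Compute f^{-1}(U) for each U ∈ τ_Y:
  U = ∅: f^{-1}(U) = ∅ ∈ τ_X ✓.
  U = {p37}: f^{-1}(U) = {x27} ∈ τ_X ✓.
  U = {p38}: f^{-1}(U) = {x28} ∈ τ_X ✓.
  U = {p37, p38}: f^{-1}(U) = {x27, x28} ∈ τ_X ✓.
Every preimage lies in τ_X, so f IS continuous.


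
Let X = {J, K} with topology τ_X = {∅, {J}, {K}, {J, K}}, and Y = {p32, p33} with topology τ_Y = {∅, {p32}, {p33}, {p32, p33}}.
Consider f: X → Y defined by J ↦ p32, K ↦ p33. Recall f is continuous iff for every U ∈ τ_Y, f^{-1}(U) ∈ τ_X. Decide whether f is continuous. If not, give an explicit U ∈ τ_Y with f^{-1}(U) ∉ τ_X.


f IS continuous.

Compute f^{-1}(U) for each U ∈ τ_Y:
  U = ∅: f^{-1}(U) = ∅ ∈ τ_X ✓.
  U = {p32}: f^{-1}(U) = {J} ∈ τ_X ✓.
  U = {p33}: f^{-1}(U) = {K} ∈ τ_X ✓.
  U = {p32, p33}: f^{-1}(U) = {J, K} ∈ τ_X ✓.
Every preimage lies in τ_X, so f IS continuous.


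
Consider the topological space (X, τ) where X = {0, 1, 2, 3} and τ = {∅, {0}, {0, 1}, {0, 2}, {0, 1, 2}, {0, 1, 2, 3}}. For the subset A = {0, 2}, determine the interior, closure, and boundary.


int(A) = {0, 2}, cl(A) = {0, 1, 2, 3}, ∂A = {1, 3}.

Closed sets in (X, τ) are complements of opens:
  closed(X, τ) = {∅, {3}, {1, 3}, {2, 3}, {1, 2, 3}, {0, 1, 2, 3}}.
int(A) = ⋃ {U ∈ τ : U ⊆ A}. Opens contained in A: ∅, {0}, {0, 2}.
Taking the union of these: int(A) = {0, 2}.
cl(A) = ⋂ {C closed : A ⊆ C}. Closed sets containing A: {0, 1, 2, 3}.
Intersecting these: cl(A) = {0, 1, 2, 3}.
∂A = cl(A) ∖ int(A) = {0, 1, 2, 3} ∖ {0, 2} = {1, 3}.


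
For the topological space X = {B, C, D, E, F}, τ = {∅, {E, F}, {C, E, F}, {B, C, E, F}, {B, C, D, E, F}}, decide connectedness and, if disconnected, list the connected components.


(X, τ) is connected.

Find clopen sets (U ∈ τ with X ∖ U ∈ τ):
  U = ∅, X ∖ U = {B, C, D, E, F} — both open, so U is clopen.
  U = {B, C, D, E, F}, X ∖ U = ∅ — both open, so U is clopen.
Only trivial clopens (∅ and X) exist, so (X, τ) is connected.
Compute connected components by grouping points that agree on all clopens:
  component: {B, C, D, E, F}


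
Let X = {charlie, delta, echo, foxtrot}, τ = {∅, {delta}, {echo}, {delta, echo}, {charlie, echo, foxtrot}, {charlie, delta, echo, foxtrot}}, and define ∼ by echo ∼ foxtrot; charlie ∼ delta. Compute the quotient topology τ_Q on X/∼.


X/∼ = {[charlie=delta], [echo=foxtrot]}; |τ_Q| = 2.

Equivalence classes: [charlie=delta], [echo=foxtrot].
Quotient map π: X → X/∼ sends charlie ↦ [charlie=delta], delta ↦ [charlie=delta], echo ↦ [echo=foxtrot], foxtrot ↦ [echo=foxtrot].
For each subset V ⊆ X/∼, compute π^{-1}(V) ⊆ X and check whether π^{-1}(V) ∈ τ. V is open in τ_Q iff π^{-1}(V) ∈ τ.
  V = {}: π^{-1}(V) = ∅ ∈ τ ✓.
  V = {[charlie=delta]}: π^{-1}(V) = {charlie, delta} ∉ τ ✗.
  V = {[echo=foxtrot]}: π^{-1}(V) = {echo, foxtrot} ∉ τ ✗.
  V = {[charlie=delta], [echo=foxtrot]}: π^{-1}(V) = {charlie, delta, echo, foxtrot} ∈ τ ✓.
Open sets in the quotient: τ_Q = {{}, {[charlie=delta], [echo=foxtrot]}} (2 elements).


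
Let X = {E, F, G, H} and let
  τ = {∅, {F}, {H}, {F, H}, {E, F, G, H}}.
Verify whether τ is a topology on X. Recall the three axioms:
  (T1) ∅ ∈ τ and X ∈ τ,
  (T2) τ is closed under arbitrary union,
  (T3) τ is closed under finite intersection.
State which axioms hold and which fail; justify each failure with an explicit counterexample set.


τ IS a topology on X.

Axiom (T1): ∅ ∈ τ? Yes; X ∈ τ? Yes.
Axiom (T2/T3): check pairwise unions and intersections of members of τ.
All pairwise intersections and unions checked — each lies in τ. Therefore τ satisfies (T1), (T2), (T3): it IS a topology on X.


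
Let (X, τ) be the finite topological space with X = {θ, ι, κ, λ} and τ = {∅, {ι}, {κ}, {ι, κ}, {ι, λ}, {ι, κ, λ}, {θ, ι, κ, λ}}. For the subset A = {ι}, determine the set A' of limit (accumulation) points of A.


A' = {θ, λ}

For each x ∈ X, list the open sets U ∈ τ with x ∈ U, then check whether U ∩ (A ∖ {x}) ≠ ∅ for every such U.
  x = θ: opens ∋ x are {θ, ι, κ, λ}; each meets A ∖ {θ}, so x IS a limit point.
  x = ι: open {ι} ∋ x has {ι} ∩ (A ∖ {ι}) = ∅, so x is NOT a limit point.
  x = κ: open {κ} ∋ x has {κ} ∩ (A ∖ {κ}) = ∅, so x is NOT a limit point.
  x = λ: opens ∋ x are {ι, λ}, {ι, κ, λ}, {θ, ι, κ, λ}; each meets A ∖ {λ}, so x IS a limit point.
Collecting: A' = {θ, λ}.


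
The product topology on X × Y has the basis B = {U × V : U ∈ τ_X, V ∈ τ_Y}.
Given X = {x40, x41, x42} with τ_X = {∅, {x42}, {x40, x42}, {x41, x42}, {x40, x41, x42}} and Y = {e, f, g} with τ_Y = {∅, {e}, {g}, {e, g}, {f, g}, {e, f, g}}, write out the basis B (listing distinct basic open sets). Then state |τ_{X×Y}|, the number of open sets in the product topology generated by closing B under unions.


Basis B = {∅ × ∅, {x42} × {e}, {x42} × {g}, {x40, x42} × {e}, {x40, x42} × {g}, {x41, x42} × {e}, {x41, x42} × {g}, {x42} × {e, g}, {x42} × {f, g}, {x40, x41, x42} × {e}, {x40, x41, x42} × {g}, {x42} × {e, f, g}, {x40, x42} × {e, g}, {x40, x42} × {f, g}, {x41, x42} × {e, g}, {x41, x42} × {f, g}, {x40, x42} × {e, f, g}, {x40, x41, x42} × {e, g}, {x40, x41, x42} × {f, g}, {x41, x42} × {e, f, g}, {x40, x41, x42} × {e, f, g}}; |τ_{X×Y}| = 70.

Enumerate products U × V with U ∈ τ_X, V ∈ τ_Y (deduplicated):
  ∅ × ∅ = {} (∅)
  {x42} × {e} = {(x42,e)}
  {x42} × {g} = {(x42,g)}
  {x40, x42} × {e} = {(x40,e), (x42,e)}
  {x40, x42} × {g} = {(x40,g), (x42,g)}
  {x41, x42} × {e} = {(x41,e), (x42,e)}
  {x41, x42} × {g} = {(x41,g), (x42,g)}
  {x42} × {e, g} = {(x42,e), (x42,g)}
  {x42} × {f, g} = {(x42,f), (x42,g)}
  {x40, x41, x42} × {e} = {(x40,e), (x41,e), (x42,e)}
  {x40, x41, x42} × {g} = {(x40,g), (x41,g), (x42,g)}
  {x42} × {e, f, g} = {(x42,e), (x42,f), (x42,g)}
  {x40, x42} × {e, g} = {(x40,e), (x40,g), (x42,e), (x42,g)}
  {x40, x42} × {f, g} = {(x40,f), (x40,g), (x42,f), (x42,g)}
  {x41, x42} × {e, g} = {(x41,e), (x41,g), (x42,e), (x42,g)}
  {x41, x42} × {f, g} = {(x41,f), (x41,g), (x42,f), (x42,g)}
  {x40, x42} × {e, f, g} = {(x40,e), (x40,f), (x40,g), (x42,e), (x42,f), (x42,g)}
  {x40, x41, x42} × {e, g} = {(x40,e), (x40,g), (x41,e), (x41,g), (x42,e), (x42,g)}
  {x40, x41, x42} × {f, g} = {(x40,f), (x40,g), (x41,f), (x41,g), (x42,f), (x42,g)}
  {x41, x42} × {e, f, g} = {(x41,e), (x41,f), (x41,g), (x42,e), (x42,f), (x42,g)}
  {x40, x41, x42} × {e, f, g} = {(x40,e), (x40,f), (x40,g), (x41,e), (x41,f), (x41,g), (x42,e), (x42,f), (x42,g)}
These 21 distinct sets form the basis B.
Close under arbitrary unions to get τ_{X×Y}; counting gives |τ_{X×Y}| = 70.


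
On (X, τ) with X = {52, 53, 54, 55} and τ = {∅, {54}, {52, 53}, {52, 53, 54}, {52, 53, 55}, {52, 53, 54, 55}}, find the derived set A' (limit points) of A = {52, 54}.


A' = {53, 55}

For each x ∈ X, list the open sets U ∈ τ with x ∈ U, then check whether U ∩ (A ∖ {x}) ≠ ∅ for every such U.
  x = 52: open {52, 53} ∋ x has {52, 53} ∩ (A ∖ {52}) = ∅, so x is NOT a limit point.
  x = 53: opens ∋ x are {52, 53}, {52, 53, 54}, {52, 53, 55}, {52, 53, 54, 55}; each meets A ∖ {53}, so x IS a limit point.
  x = 54: open {54} ∋ x has {54} ∩ (A ∖ {54}) = ∅, so x is NOT a limit point.
  x = 55: opens ∋ x are {52, 53, 55}, {52, 53, 54, 55}; each meets A ∖ {55}, so x IS a limit point.
Collecting: A' = {53, 55}.


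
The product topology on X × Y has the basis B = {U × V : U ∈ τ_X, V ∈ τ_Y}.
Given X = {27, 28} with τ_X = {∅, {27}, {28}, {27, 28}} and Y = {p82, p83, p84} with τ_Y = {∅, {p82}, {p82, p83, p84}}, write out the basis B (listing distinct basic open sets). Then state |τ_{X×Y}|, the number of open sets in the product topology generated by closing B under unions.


Basis B = {∅ × ∅, {27} × {p82}, {28} × {p82}, {27, 28} × {p82}, {27} × {p82, p83, p84}, {28} × {p82, p83, p84}, {27, 28} × {p82, p83, p84}}; |τ_{X×Y}| = 9.

Enumerate products U × V with U ∈ τ_X, V ∈ τ_Y (deduplicated):
  ∅ × ∅ = {} (∅)
  {27} × {p82} = {(27,p82)}
  {28} × {p82} = {(28,p82)}
  {27, 28} × {p82} = {(27,p82), (28,p82)}
  {27} × {p82, p83, p84} = {(27,p82), (27,p83), (27,p84)}
  {28} × {p82, p83, p84} = {(28,p82), (28,p83), (28,p84)}
  {27, 28} × {p82, p83, p84} = {(27,p82), (27,p83), (27,p84), (28,p82), (28,p83), (28,p84)}
These 7 distinct sets form the basis B.
Close under arbitrary unions to get τ_{X×Y}; counting gives |τ_{X×Y}| = 9.


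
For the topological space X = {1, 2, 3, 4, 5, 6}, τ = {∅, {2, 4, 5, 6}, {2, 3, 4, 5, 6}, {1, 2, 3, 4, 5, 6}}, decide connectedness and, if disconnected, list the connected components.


(X, τ) is connected.

Find clopen sets (U ∈ τ with X ∖ U ∈ τ):
  U = ∅, X ∖ U = {1, 2, 3, 4, 5, 6} — both open, so U is clopen.
  U = {1, 2, 3, 4, 5, 6}, X ∖ U = ∅ — both open, so U is clopen.
Only trivial clopens (∅ and X) exist, so (X, τ) is connected.
Compute connected components by grouping points that agree on all clopens:
  component: {1, 2, 3, 4, 5, 6}


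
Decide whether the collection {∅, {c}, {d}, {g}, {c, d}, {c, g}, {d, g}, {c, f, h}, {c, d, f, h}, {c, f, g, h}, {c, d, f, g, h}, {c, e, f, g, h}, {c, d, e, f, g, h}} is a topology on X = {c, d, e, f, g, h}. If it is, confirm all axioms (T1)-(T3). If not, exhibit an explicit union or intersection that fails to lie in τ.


τ is NOT a topology on X.

Axiom (T1): ∅ ∈ τ? Yes; X ∈ τ? Yes.
Axiom (T2/T3): check pairwise unions and intersections of members of τ.
Counterexample for (T2): {c} ∪ {d, g} = {c, d, g} ∉ τ. Therefore τ is NOT a topology.


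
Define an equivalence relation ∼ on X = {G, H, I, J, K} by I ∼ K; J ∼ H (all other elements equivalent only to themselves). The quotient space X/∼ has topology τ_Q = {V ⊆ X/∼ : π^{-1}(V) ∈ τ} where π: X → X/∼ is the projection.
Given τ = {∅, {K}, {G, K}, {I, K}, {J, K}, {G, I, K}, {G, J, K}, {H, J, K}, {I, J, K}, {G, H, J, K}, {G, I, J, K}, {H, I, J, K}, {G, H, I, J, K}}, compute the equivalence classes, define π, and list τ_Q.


X/∼ = {[G], [H=J], [I=K]}; |τ_Q| = 5.

Equivalence classes: [G], [H=J], [I=K].
Quotient map π: X → X/∼ sends G ↦ [G], H ↦ [H=J], I ↦ [I=K], J ↦ [H=J], K ↦ [I=K].
For each subset V ⊆ X/∼, compute π^{-1}(V) ⊆ X and check whether π^{-1}(V) ∈ τ. V is open in τ_Q iff π^{-1}(V) ∈ τ.
  V = {}: π^{-1}(V) = ∅ ∈ τ ✓.
  V = {[G]}: π^{-1}(V) = {G} ∉ τ ✗.
  V = {[H=J]}: π^{-1}(V) = {H, J} ∉ τ ✗.
  V = {[G], [H=J]}: π^{-1}(V) = {G, H, J} ∉ τ ✗.
  V = {[I=K]}: π^{-1}(V) = {I, K} ∈ τ ✓.
  V = {[G], [I=K]}: π^{-1}(V) = {G, I, K} ∈ τ ✓.
  V = {[H=J], [I=K]}: π^{-1}(V) = {H, I, J, K} ∈ τ ✓.
  V = {[G], [H=J], [I=K]}: π^{-1}(V) = {G, H, I, J, K} ∈ τ ✓.
Open sets in the quotient: τ_Q = {{}, {[I=K]}, {[G], [I=K]}, {[H=J], [I=K]}, {[G], [H=J], [I=K]}} (5 elements).


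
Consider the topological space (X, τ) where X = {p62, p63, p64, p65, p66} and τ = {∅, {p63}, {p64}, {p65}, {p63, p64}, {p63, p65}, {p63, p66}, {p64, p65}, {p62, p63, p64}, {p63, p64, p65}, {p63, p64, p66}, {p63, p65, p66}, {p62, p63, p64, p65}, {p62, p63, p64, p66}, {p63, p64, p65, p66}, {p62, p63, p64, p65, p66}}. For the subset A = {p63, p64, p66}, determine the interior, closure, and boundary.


int(A) = {p63, p64, p66}, cl(A) = {p62, p63, p64, p66}, ∂A = {p62}.

Closed sets in (X, τ) are complements of opens:
  closed(X, τ) = {∅, {p62}, {p65}, {p66}, {p62, p64}, {p62, p65}, {p62, p66}, {p65, p66}, {p62, p63, p66}, {p62, p64, p65}, {p62, p64, p66}, {p62, p65, p66}, {p62, p63, p64, p66}, {p62, p63, p65, p66}, {p62, p64, p65, p66}, {p62, p63, p64, p65, p66}}.
int(A) = ⋃ {U ∈ τ : U ⊆ A}. Opens contained in A: ∅, {p63}, {p64}, {p63, p64}, {p63, p66}, {p63, p64, p66}.
Taking the union of these: int(A) = {p63, p64, p66}.
cl(A) = ⋂ {C closed : A ⊆ C}. Closed sets containing A: {p62, p63, p64, p66}, {p62, p63, p64, p65, p66}.
Intersecting these: cl(A) = {p62, p63, p64, p66}.
∂A = cl(A) ∖ int(A) = {p62, p63, p64, p66} ∖ {p63, p64, p66} = {p62}.


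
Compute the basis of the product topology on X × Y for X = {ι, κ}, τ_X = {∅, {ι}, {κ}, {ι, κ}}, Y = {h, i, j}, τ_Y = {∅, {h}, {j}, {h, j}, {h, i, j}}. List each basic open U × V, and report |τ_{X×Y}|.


Basis B = {∅ × ∅, {ι} × {h}, {ι} × {j}, {κ} × {h}, {κ} × {j}, {ι} × {h, j}, {ι, κ} × {h}, {ι, κ} × {j}, {κ} × {h, j}, {ι} × {h, i, j}, {κ} × {h, i, j}, {ι, κ} × {h, j}, {ι, κ} × {h, i, j}}; |τ_{X×Y}| = 25.

Enumerate products U × V with U ∈ τ_X, V ∈ τ_Y (deduplicated):
  ∅ × ∅ = {} (∅)
  {ι} × {h} = {(ι,h)}
  {ι} × {j} = {(ι,j)}
  {κ} × {h} = {(κ,h)}
  {κ} × {j} = {(κ,j)}
  {ι} × {h, j} = {(ι,h), (ι,j)}
  {ι, κ} × {h} = {(ι,h), (κ,h)}
  {ι, κ} × {j} = {(ι,j), (κ,j)}
  {κ} × {h, j} = {(κ,h), (κ,j)}
  {ι} × {h, i, j} = {(ι,h), (ι,i), (ι,j)}
  {κ} × {h, i, j} = {(κ,h), (κ,i), (κ,j)}
  {ι, κ} × {h, j} = {(ι,h), (ι,j), (κ,h), (κ,j)}
  {ι, κ} × {h, i, j} = {(ι,h), (ι,i), (ι,j), (κ,h), (κ,i), (κ,j)}
These 13 distinct sets form the basis B.
Close under arbitrary unions to get τ_{X×Y}; counting gives |τ_{X×Y}| = 25.


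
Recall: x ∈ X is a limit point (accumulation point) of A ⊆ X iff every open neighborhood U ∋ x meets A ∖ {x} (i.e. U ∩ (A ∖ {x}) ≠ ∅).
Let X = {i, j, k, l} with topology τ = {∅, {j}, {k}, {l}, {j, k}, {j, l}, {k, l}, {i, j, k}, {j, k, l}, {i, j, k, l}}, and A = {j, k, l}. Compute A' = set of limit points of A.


A' = {i}

For each x ∈ X, list the open sets U ∈ τ with x ∈ U, then check whether U ∩ (A ∖ {x}) ≠ ∅ for every such U.
  x = i: opens ∋ x are {i, j, k}, {i, j, k, l}; each meets A ∖ {i}, so x IS a limit point.
  x = j: open {j} ∋ x has {j} ∩ (A ∖ {j}) = ∅, so x is NOT a limit point.
  x = k: open {k} ∋ x has {k} ∩ (A ∖ {k}) = ∅, so x is NOT a limit point.
  x = l: open {l} ∋ x has {l} ∩ (A ∖ {l}) = ∅, so x is NOT a limit point.
Collecting: A' = {i}.


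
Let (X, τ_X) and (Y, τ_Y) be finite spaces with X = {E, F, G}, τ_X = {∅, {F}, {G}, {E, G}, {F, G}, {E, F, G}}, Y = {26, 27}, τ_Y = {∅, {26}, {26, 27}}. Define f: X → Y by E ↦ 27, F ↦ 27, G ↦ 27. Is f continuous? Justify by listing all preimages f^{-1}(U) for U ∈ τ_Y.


f IS continuous.

Compute f^{-1}(U) for each U ∈ τ_Y:
  U = ∅: f^{-1}(U) = ∅ ∈ τ_X ✓.
  U = {26}: f^{-1}(U) = ∅ ∈ τ_X ✓.
  U = {26, 27}: f^{-1}(U) = {E, F, G} ∈ τ_X ✓.
Every preimage lies in τ_X, so f IS continuous.


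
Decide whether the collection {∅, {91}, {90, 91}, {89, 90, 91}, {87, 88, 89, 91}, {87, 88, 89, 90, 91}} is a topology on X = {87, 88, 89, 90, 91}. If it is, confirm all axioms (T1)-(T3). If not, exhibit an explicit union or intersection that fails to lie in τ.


τ is NOT a topology on X.

Axiom (T1): ∅ ∈ τ? Yes; X ∈ τ? Yes.
Axiom (T2/T3): check pairwise unions and intersections of members of τ.
Counterexample for (T3): {89, 90, 91} ∩ {87, 88, 89, 91} = {89, 91} ∉ τ. Therefore τ is NOT a topology.


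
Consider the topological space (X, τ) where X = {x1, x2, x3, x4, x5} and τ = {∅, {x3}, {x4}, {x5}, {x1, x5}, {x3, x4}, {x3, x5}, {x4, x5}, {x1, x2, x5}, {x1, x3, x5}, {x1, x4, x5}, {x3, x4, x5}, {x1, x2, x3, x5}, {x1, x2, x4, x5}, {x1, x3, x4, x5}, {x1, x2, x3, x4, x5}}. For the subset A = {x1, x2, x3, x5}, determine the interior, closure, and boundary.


int(A) = {x1, x2, x3, x5}, cl(A) = {x1, x2, x3, x5}, ∂A = ∅.

Closed sets in (X, τ) are complements of opens:
  closed(X, τ) = {∅, {x2}, {x3}, {x4}, {x1, x2}, {x2, x3}, {x2, x4}, {x3, x4}, {x1, x2, x3}, {x1, x2, x4}, {x1, x2, x5}, {x2, x3, x4}, {x1, x2, x3, x4}, {x1, x2, x3, x5}, {x1, x2, x4, x5}, {x1, x2, x3, x4, x5}}.
int(A) = ⋃ {U ∈ τ : U ⊆ A}. Opens contained in A: ∅, {x3}, {x5}, {x1, x5}, {x3, x5}, {x1, x2, x5}, {x1, x3, x5}, {x1, x2, x3, x5}.
Taking the union of these: int(A) = {x1, x2, x3, x5}.
cl(A) = ⋂ {C closed : A ⊆ C}. Closed sets containing A: {x1, x2, x3, x5}, {x1, x2, x3, x4, x5}.
Intersecting these: cl(A) = {x1, x2, x3, x5}.
∂A = cl(A) ∖ int(A) = {x1, x2, x3, x5} ∖ {x1, x2, x3, x5} = ∅.


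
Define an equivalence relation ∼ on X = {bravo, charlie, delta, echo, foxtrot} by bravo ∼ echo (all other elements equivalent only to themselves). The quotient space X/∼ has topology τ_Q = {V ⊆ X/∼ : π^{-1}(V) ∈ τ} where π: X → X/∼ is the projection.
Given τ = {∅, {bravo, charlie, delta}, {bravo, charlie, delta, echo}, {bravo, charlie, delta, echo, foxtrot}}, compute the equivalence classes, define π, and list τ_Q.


X/∼ = {[bravo=echo], [charlie], [delta], [foxtrot]}; |τ_Q| = 3.

Equivalence classes: [bravo=echo], [charlie], [delta], [foxtrot].
Quotient map π: X → X/∼ sends bravo ↦ [bravo=echo], charlie ↦ [charlie], delta ↦ [delta], echo ↦ [bravo=echo], foxtrot ↦ [foxtrot].
For each subset V ⊆ X/∼, compute π^{-1}(V) ⊆ X and check whether π^{-1}(V) ∈ τ. V is open in τ_Q iff π^{-1}(V) ∈ τ.
  V = {}: π^{-1}(V) = ∅ ∈ τ ✓.
  V = {[bravo=echo]}: π^{-1}(V) = {bravo, echo} ∉ τ ✗.
  V = {[charlie]}: π^{-1}(V) = {charlie} ∉ τ ✗.
  V = {[bravo=echo], [charlie]}: π^{-1}(V) = {bravo, charlie, echo} ∉ τ ✗.
  V = {[delta]}: π^{-1}(V) = {delta} ∉ τ ✗.
  V = {[bravo=echo], [delta]}: π^{-1}(V) = {bravo, delta, echo} ∉ τ ✗.
  V = {[charlie], [delta]}: π^{-1}(V) = {charlie, delta} ∉ τ ✗.
  V = {[bravo=echo], [charlie], [delta]}: π^{-1}(V) = {bravo, charlie, delta, echo} ∈ τ ✓.
  V = {[foxtrot]}: π^{-1}(V) = {foxtrot} ∉ τ ✗.
  V = {[bravo=echo], [foxtrot]}: π^{-1}(V) = {bravo, echo, foxtrot} ∉ τ ✗.
  V = {[charlie], [foxtrot]}: π^{-1}(V) = {charlie, foxtrot} ∉ τ ✗.
  V = {[bravo=echo], [charlie], [foxtrot]}: π^{-1}(V) = {bravo, charlie, echo, foxtrot} ∉ τ ✗.
  V = {[delta], [foxtrot]}: π^{-1}(V) = {delta, foxtrot} ∉ τ ✗.
  V = {[bravo=echo], [delta], [foxtrot]}: π^{-1}(V) = {bravo, delta, echo, foxtrot} ∉ τ ✗.
  V = {[charlie], [delta], [foxtrot]}: π^{-1}(V) = {charlie, delta, foxtrot} ∉ τ ✗.
  V = {[bravo=echo], [charlie], [delta], [foxtrot]}: π^{-1}(V) = {bravo, charlie, delta, echo, foxtrot} ∈ τ ✓.
Open sets in the quotient: τ_Q = {{}, {[bravo=echo], [charlie], [delta]}, {[bravo=echo], [charlie], [delta], [foxtrot]}} (3 elements).


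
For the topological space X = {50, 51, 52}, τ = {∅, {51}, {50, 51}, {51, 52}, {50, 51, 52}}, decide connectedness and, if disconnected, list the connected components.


(X, τ) is connected.

Find clopen sets (U ∈ τ with X ∖ U ∈ τ):
  U = ∅, X ∖ U = {50, 51, 52} — both open, so U is clopen.
  U = {50, 51, 52}, X ∖ U = ∅ — both open, so U is clopen.
Only trivial clopens (∅ and X) exist, so (X, τ) is connected.
Compute connected components by grouping points that agree on all clopens:
  component: {50, 51, 52}


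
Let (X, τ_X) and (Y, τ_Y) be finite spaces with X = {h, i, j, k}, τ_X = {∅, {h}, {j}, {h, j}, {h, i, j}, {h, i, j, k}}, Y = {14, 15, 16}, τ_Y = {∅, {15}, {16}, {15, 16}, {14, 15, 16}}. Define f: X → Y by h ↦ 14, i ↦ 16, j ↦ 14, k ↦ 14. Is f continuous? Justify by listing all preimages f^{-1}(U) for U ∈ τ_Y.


f is NOT continuous.

Compute f^{-1}(U) for each U ∈ τ_Y:
  U = ∅: f^{-1}(U) = ∅ ∈ τ_X ✓.
  U = {15}: f^{-1}(U) = ∅ ∈ τ_X ✓.
  U = {16}: f^{-1}(U) = {i} ∉ τ_X ✗.
  U = {15, 16}: f^{-1}(U) = {i} ∉ τ_X ✗.
  U = {14, 15, 16}: f^{-1}(U) = {h, i, j, k} ∈ τ_X ✓.
Found U = {16} with f^{-1}(U) = {i} not in τ_X. Therefore f is NOT continuous.


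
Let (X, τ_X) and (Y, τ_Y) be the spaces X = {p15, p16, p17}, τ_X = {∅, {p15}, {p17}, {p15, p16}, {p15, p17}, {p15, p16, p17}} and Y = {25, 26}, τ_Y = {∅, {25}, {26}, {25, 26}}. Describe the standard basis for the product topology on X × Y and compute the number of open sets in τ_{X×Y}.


Basis B = {∅ × ∅, {p15} × {25}, {p15} × {26}, {p17} × {25}, {p17} × {26}, {p15} × {25, 26}, {p15, p16} × {25}, {p15, p17} × {25}, {p15, p16} × {26}, {p15, p17} × {26}, {p17} × {25, 26}, {p15, p16, p17} × {25}, {p15, p16, p17} × {26}, {p15, p16} × {25, 26}, {p15, p17} × {25, 26}, {p15, p16, p17} × {25, 26}}; |τ_{X×Y}| = 36.

Enumerate products U × V with U ∈ τ_X, V ∈ τ_Y (deduplicated):
  ∅ × ∅ = {} (∅)
  {p15} × {25} = {(p15,25)}
  {p15} × {26} = {(p15,26)}
  {p17} × {25} = {(p17,25)}
  {p17} × {26} = {(p17,26)}
  {p15} × {25, 26} = {(p15,25), (p15,26)}
  {p15, p16} × {25} = {(p15,25), (p16,25)}
  {p15, p17} × {25} = {(p15,25), (p17,25)}
  {p15, p16} × {26} = {(p15,26), (p16,26)}
  {p15, p17} × {26} = {(p15,26), (p17,26)}
  {p17} × {25, 26} = {(p17,25), (p17,26)}
  {p15, p16, p17} × {25} = {(p15,25), (p16,25), (p17,25)}
  {p15, p16, p17} × {26} = {(p15,26), (p16,26), (p17,26)}
  {p15, p16} × {25, 26} = {(p15,25), (p15,26), (p16,25), (p16,26)}
  {p15, p17} × {25, 26} = {(p15,25), (p15,26), (p17,25), (p17,26)}
  {p15, p16, p17} × {25, 26} = {(p15,25), (p15,26), (p16,25), (p16,26), (p17,25), (p17,26)}
These 16 distinct sets form the basis B.
Close under arbitrary unions to get τ_{X×Y}; counting gives |τ_{X×Y}| = 36.


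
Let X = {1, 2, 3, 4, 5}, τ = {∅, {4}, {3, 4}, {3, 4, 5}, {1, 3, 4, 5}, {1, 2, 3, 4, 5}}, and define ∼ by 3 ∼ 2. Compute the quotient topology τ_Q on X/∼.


X/∼ = {[1], [2=3], [4], [5]}; |τ_Q| = 3.

Equivalence classes: [1], [2=3], [4], [5].
Quotient map π: X → X/∼ sends 1 ↦ [1], 2 ↦ [2=3], 3 ↦ [2=3], 4 ↦ [4], 5 ↦ [5].
For each subset V ⊆ X/∼, compute π^{-1}(V) ⊆ X and check whether π^{-1}(V) ∈ τ. V is open in τ_Q iff π^{-1}(V) ∈ τ.
  V = {}: π^{-1}(V) = ∅ ∈ τ ✓.
  V = {[1]}: π^{-1}(V) = {1} ∉ τ ✗.
  V = {[2=3]}: π^{-1}(V) = {2, 3} ∉ τ ✗.
  V = {[1], [2=3]}: π^{-1}(V) = {1, 2, 3} ∉ τ ✗.
  V = {[4]}: π^{-1}(V) = {4} ∈ τ ✓.
  V = {[1], [4]}: π^{-1}(V) = {1, 4} ∉ τ ✗.
  V = {[2=3], [4]}: π^{-1}(V) = {2, 3, 4} ∉ τ ✗.
  V = {[1], [2=3], [4]}: π^{-1}(V) = {1, 2, 3, 4} ∉ τ ✗.
  V = {[5]}: π^{-1}(V) = {5} ∉ τ ✗.
  V = {[1], [5]}: π^{-1}(V) = {1, 5} ∉ τ ✗.
  V = {[2=3], [5]}: π^{-1}(V) = {2, 3, 5} ∉ τ ✗.
  V = {[1], [2=3], [5]}: π^{-1}(V) = {1, 2, 3, 5} ∉ τ ✗.
  V = {[4], [5]}: π^{-1}(V) = {4, 5} ∉ τ ✗.
  V = {[1], [4], [5]}: π^{-1}(V) = {1, 4, 5} ∉ τ ✗.
  V = {[2=3], [4], [5]}: π^{-1}(V) = {2, 3, 4, 5} ∉ τ ✗.
  V = {[1], [2=3], [4], [5]}: π^{-1}(V) = {1, 2, 3, 4, 5} ∈ τ ✓.
Open sets in the quotient: τ_Q = {{}, {[4]}, {[1], [2=3], [4], [5]}} (3 elements).


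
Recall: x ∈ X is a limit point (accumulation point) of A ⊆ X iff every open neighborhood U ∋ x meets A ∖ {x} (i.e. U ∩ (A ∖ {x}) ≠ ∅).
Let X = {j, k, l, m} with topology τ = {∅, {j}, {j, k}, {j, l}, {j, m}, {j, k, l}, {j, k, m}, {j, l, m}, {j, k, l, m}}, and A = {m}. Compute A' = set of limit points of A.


A' = ∅

For each x ∈ X, list the open sets U ∈ τ with x ∈ U, then check whether U ∩ (A ∖ {x}) ≠ ∅ for every such U.
  x = j: open {j} ∋ x has {j} ∩ (A ∖ {j}) = ∅, so x is NOT a limit point.
  x = k: open {j, k} ∋ x has {j, k} ∩ (A ∖ {k}) = ∅, so x is NOT a limit point.
  x = l: open {j, l} ∋ x has {j, l} ∩ (A ∖ {l}) = ∅, so x is NOT a limit point.
  x = m: open {j, m} ∋ x has {j, m} ∩ (A ∖ {m}) = ∅, so x is NOT a limit point.
Collecting: A' = ∅.


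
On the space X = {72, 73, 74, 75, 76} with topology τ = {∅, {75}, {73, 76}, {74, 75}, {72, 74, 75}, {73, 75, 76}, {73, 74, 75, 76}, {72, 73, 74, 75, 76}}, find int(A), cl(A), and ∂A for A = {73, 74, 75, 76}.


int(A) = {73, 74, 75, 76}, cl(A) = {72, 73, 74, 75, 76}, ∂A = {72}.

Closed sets in (X, τ) are complements of opens:
  closed(X, τ) = {∅, {72}, {72, 74}, {73, 76}, {72, 73, 76}, {72, 74, 75}, {72, 73, 74, 76}, {72, 73, 74, 75, 76}}.
int(A) = ⋃ {U ∈ τ : U ⊆ A}. Opens contained in A: ∅, {75}, {73, 76}, {74, 75}, {73, 75, 76}, {73, 74, 75, 76}.
Taking the union of these: int(A) = {73, 74, 75, 76}.
cl(A) = ⋂ {C closed : A ⊆ C}. Closed sets containing A: {72, 73, 74, 75, 76}.
Intersecting these: cl(A) = {72, 73, 74, 75, 76}.
∂A = cl(A) ∖ int(A) = {72, 73, 74, 75, 76} ∖ {73, 74, 75, 76} = {72}.


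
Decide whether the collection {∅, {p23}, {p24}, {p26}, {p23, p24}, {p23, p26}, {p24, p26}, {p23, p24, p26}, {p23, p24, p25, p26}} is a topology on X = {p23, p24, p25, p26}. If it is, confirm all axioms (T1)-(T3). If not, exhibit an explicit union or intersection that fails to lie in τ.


τ IS a topology on X.

Axiom (T1): ∅ ∈ τ? Yes; X ∈ τ? Yes.
Axiom (T2/T3): check pairwise unions and intersections of members of τ.
All pairwise intersections and unions checked — each lies in τ. Therefore τ satisfies (T1), (T2), (T3): it IS a topology on X.


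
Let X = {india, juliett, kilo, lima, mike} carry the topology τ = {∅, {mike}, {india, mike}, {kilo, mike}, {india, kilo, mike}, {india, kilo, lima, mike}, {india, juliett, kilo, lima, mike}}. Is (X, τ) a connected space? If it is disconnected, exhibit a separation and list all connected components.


(X, τ) is connected.

Find clopen sets (U ∈ τ with X ∖ U ∈ τ):
  U = ∅, X ∖ U = {india, juliett, kilo, lima, mike} — both open, so U is clopen.
  U = {india, juliett, kilo, lima, mike}, X ∖ U = ∅ — both open, so U is clopen.
Only trivial clopens (∅ and X) exist, so (X, τ) is connected.
Compute connected components by grouping points that agree on all clopens:
  component: {india, juliett, kilo, lima, mike}


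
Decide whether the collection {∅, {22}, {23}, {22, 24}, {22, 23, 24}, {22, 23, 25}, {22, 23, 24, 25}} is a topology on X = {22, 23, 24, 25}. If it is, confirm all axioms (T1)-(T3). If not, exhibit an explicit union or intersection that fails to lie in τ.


τ is NOT a topology on X.

Axiom (T1): ∅ ∈ τ? Yes; X ∈ τ? Yes.
Axiom (T2/T3): check pairwise unions and intersections of members of τ.
Counterexample for (T2): {22} ∪ {23} = {22, 23} ∉ τ. Therefore τ is NOT a topology.


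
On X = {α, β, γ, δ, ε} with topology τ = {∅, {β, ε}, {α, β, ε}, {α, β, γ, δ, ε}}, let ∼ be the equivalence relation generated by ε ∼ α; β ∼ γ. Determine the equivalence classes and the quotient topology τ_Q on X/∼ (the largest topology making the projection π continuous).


X/∼ = {[α=ε], [β=γ], [δ]}; |τ_Q| = 2.

Equivalence classes: [α=ε], [β=γ], [δ].
Quotient map π: X → X/∼ sends α ↦ [α=ε], β ↦ [β=γ], γ ↦ [β=γ], δ ↦ [δ], ε ↦ [α=ε].
For each subset V ⊆ X/∼, compute π^{-1}(V) ⊆ X and check whether π^{-1}(V) ∈ τ. V is open in τ_Q iff π^{-1}(V) ∈ τ.
  V = {}: π^{-1}(V) = ∅ ∈ τ ✓.
  V = {[α=ε]}: π^{-1}(V) = {α, ε} ∉ τ ✗.
  V = {[β=γ]}: π^{-1}(V) = {β, γ} ∉ τ ✗.
  V = {[α=ε], [β=γ]}: π^{-1}(V) = {α, β, γ, ε} ∉ τ ✗.
  V = {[δ]}: π^{-1}(V) = {δ} ∉ τ ✗.
  V = {[α=ε], [δ]}: π^{-1}(V) = {α, δ, ε} ∉ τ ✗.
  V = {[β=γ], [δ]}: π^{-1}(V) = {β, γ, δ} ∉ τ ✗.
  V = {[α=ε], [β=γ], [δ]}: π^{-1}(V) = {α, β, γ, δ, ε} ∈ τ ✓.
Open sets in the quotient: τ_Q = {{}, {[α=ε], [β=γ], [δ]}} (2 elements).


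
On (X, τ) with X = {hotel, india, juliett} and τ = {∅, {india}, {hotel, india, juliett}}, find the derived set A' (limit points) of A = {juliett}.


A' = {hotel}

For each x ∈ X, list the open sets U ∈ τ with x ∈ U, then check whether U ∩ (A ∖ {x}) ≠ ∅ for every such U.
  x = hotel: opens ∋ x are {hotel, india, juliett}; each meets A ∖ {hotel}, so x IS a limit point.
  x = india: open {india} ∋ x has {india} ∩ (A ∖ {india}) = ∅, so x is NOT a limit point.
  x = juliett: open {hotel, india, juliett} ∋ x has {hotel, india, juliett} ∩ (A ∖ {juliett}) = ∅, so x is NOT a limit point.
Collecting: A' = {hotel}.


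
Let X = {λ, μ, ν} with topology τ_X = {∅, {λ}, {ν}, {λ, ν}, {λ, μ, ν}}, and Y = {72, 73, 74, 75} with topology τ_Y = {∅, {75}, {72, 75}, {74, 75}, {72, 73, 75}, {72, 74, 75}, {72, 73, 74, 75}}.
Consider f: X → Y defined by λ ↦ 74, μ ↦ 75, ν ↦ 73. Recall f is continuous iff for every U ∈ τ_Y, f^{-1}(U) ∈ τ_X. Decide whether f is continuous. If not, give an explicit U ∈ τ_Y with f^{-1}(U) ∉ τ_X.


f is NOT continuous.

Compute f^{-1}(U) for each U ∈ τ_Y:
  U = ∅: f^{-1}(U) = ∅ ∈ τ_X ✓.
  U = {75}: f^{-1}(U) = {μ} ∉ τ_X ✗.
  U = {72, 75}: f^{-1}(U) = {μ} ∉ τ_X ✗.
  U = {74, 75}: f^{-1}(U) = {λ, μ} ∉ τ_X ✗.
  U = {72, 73, 75}: f^{-1}(U) = {μ, ν} ∉ τ_X ✗.
  U = {72, 74, 75}: f^{-1}(U) = {λ, μ} ∉ τ_X ✗.
  U = {72, 73, 74, 75}: f^{-1}(U) = {λ, μ, ν} ∈ τ_X ✓.
Found U = {75} with f^{-1}(U) = {μ} not in τ_X. Therefore f is NOT continuous.


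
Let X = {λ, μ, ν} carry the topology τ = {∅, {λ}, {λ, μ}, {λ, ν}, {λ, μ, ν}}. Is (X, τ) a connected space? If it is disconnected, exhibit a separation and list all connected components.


(X, τ) is connected.

Find clopen sets (U ∈ τ with X ∖ U ∈ τ):
  U = ∅, X ∖ U = {λ, μ, ν} — both open, so U is clopen.
  U = {λ, μ, ν}, X ∖ U = ∅ — both open, so U is clopen.
Only trivial clopens (∅ and X) exist, so (X, τ) is connected.
Compute connected components by grouping points that agree on all clopens:
  component: {λ, μ, ν}


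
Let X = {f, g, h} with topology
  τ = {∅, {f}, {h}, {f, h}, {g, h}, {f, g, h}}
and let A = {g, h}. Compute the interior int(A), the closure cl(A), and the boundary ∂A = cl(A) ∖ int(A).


int(A) = {g, h}, cl(A) = {g, h}, ∂A = ∅.

Closed sets in (X, τ) are complements of opens:
  closed(X, τ) = {∅, {f}, {g}, {f, g}, {g, h}, {f, g, h}}.
int(A) = ⋃ {U ∈ τ : U ⊆ A}. Opens contained in A: ∅, {h}, {g, h}.
Taking the union of these: int(A) = {g, h}.
cl(A) = ⋂ {C closed : A ⊆ C}. Closed sets containing A: {g, h}, {f, g, h}.
Intersecting these: cl(A) = {g, h}.
∂A = cl(A) ∖ int(A) = {g, h} ∖ {g, h} = ∅.


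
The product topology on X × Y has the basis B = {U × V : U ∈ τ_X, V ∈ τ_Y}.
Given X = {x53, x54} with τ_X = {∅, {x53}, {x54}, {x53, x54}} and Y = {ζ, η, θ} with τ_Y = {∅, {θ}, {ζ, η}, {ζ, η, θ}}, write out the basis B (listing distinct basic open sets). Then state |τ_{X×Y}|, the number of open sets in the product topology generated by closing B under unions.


Basis B = {∅ × ∅, {x53} × {θ}, {x54} × {θ}, {x53} × {ζ, η}, {x53, x54} × {θ}, {x54} × {ζ, η}, {x53} × {ζ, η, θ}, {x54} × {ζ, η, θ}, {x53, x54} × {ζ, η}, {x53, x54} × {ζ, η, θ}}; |τ_{X×Y}| = 16.

Enumerate products U × V with U ∈ τ_X, V ∈ τ_Y (deduplicated):
  ∅ × ∅ = {} (∅)
  {x53} × {θ} = {(x53,θ)}
  {x54} × {θ} = {(x54,θ)}
  {x53} × {ζ, η} = {(x53,ζ), (x53,η)}
  {x53, x54} × {θ} = {(x53,θ), (x54,θ)}
  {x54} × {ζ, η} = {(x54,ζ), (x54,η)}
  {x53} × {ζ, η, θ} = {(x53,ζ), (x53,η), (x53,θ)}
  {x54} × {ζ, η, θ} = {(x54,ζ), (x54,η), (x54,θ)}
  {x53, x54} × {ζ, η} = {(x53,ζ), (x53,η), (x54,ζ), (x54,η)}
  {x53, x54} × {ζ, η, θ} = {(x53,ζ), (x53,η), (x53,θ), (x54,ζ), (x54,η), (x54,θ)}
These 10 distinct sets form the basis B.
Close under arbitrary unions to get τ_{X×Y}; counting gives |τ_{X×Y}| = 16.


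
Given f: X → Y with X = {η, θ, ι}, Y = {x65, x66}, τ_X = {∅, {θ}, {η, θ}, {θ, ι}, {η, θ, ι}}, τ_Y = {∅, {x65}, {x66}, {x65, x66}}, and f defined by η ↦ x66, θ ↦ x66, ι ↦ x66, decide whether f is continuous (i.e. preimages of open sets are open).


f IS continuous.

Compute f^{-1}(U) for each U ∈ τ_Y:
  U = ∅: f^{-1}(U) = ∅ ∈ τ_X ✓.
  U = {x65}: f^{-1}(U) = ∅ ∈ τ_X ✓.
  U = {x66}: f^{-1}(U) = {η, θ, ι} ∈ τ_X ✓.
  U = {x65, x66}: f^{-1}(U) = {η, θ, ι} ∈ τ_X ✓.
Every preimage lies in τ_X, so f IS continuous.


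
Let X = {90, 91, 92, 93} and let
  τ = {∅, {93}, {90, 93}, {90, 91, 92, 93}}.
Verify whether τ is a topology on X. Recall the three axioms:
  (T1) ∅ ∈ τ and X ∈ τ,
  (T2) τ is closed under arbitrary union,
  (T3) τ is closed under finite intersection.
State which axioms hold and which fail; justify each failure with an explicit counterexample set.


τ IS a topology on X.

Axiom (T1): ∅ ∈ τ? Yes; X ∈ τ? Yes.
Axiom (T2/T3): check pairwise unions and intersections of members of τ.
All pairwise intersections and unions checked — each lies in τ. Therefore τ satisfies (T1), (T2), (T3): it IS a topology on X.


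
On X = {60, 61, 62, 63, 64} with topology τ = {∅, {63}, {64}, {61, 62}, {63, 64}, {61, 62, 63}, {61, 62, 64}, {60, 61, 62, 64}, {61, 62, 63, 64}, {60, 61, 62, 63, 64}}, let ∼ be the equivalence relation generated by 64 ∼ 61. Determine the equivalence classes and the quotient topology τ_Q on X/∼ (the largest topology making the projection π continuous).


X/∼ = {[60], [61=64], [62], [63]}; |τ_Q| = 6.

Equivalence classes: [60], [61=64], [62], [63].
Quotient map π: X → X/∼ sends 60 ↦ [60], 61 ↦ [61=64], 62 ↦ [62], 63 ↦ [63], 64 ↦ [61=64].
For each subset V ⊆ X/∼, compute π^{-1}(V) ⊆ X and check whether π^{-1}(V) ∈ τ. V is open in τ_Q iff π^{-1}(V) ∈ τ.
  V = {}: π^{-1}(V) = ∅ ∈ τ ✓.
  V = {[60]}: π^{-1}(V) = {60} ∉ τ ✗.
  V = {[61=64]}: π^{-1}(V) = {61, 64} ∉ τ ✗.
  V = {[60], [61=64]}: π^{-1}(V) = {60, 61, 64} ∉ τ ✗.
  V = {[62]}: π^{-1}(V) = {62} ∉ τ ✗.
  V = {[60], [62]}: π^{-1}(V) = {60, 62} ∉ τ ✗.
  V = {[61=64], [62]}: π^{-1}(V) = {61, 62, 64} ∈ τ ✓.
  V = {[60], [61=64], [62]}: π^{-1}(V) = {60, 61, 62, 64} ∈ τ ✓.
  V = {[63]}: π^{-1}(V) = {63} ∈ τ ✓.
  V = {[60], [63]}: π^{-1}(V) = {60, 63} ∉ τ ✗.
  V = {[61=64], [63]}: π^{-1}(V) = {61, 63, 64} ∉ τ ✗.
  V = {[60], [61=64], [63]}: π^{-1}(V) = {60, 61, 63, 64} ∉ τ ✗.
  V = {[62], [63]}: π^{-1}(V) = {62, 63} ∉ τ ✗.
  V = {[60], [62], [63]}: π^{-1}(V) = {60, 62, 63} ∉ τ ✗.
  V = {[61=64], [62], [63]}: π^{-1}(V) = {61, 62, 63, 64} ∈ τ ✓.
  V = {[60], [61=64], [62], [63]}: π^{-1}(V) = {60, 61, 62, 63, 64} ∈ τ ✓.
Open sets in the quotient: τ_Q = {{}, {[61=64], [62]}, {[60], [61=64], [62]}, {[63]}, {[61=64], [62], [63]}, {[60], [61=64], [62], [63]}} (6 elements).


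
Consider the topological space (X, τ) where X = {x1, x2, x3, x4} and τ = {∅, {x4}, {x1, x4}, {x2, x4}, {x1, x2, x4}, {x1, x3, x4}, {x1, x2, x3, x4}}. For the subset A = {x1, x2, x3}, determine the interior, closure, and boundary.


int(A) = ∅, cl(A) = {x1, x2, x3}, ∂A = {x1, x2, x3}.

Closed sets in (X, τ) are complements of opens:
  closed(X, τ) = {∅, {x2}, {x3}, {x1, x3}, {x2, x3}, {x1, x2, x3}, {x1, x2, x3, x4}}.
int(A) = ⋃ {U ∈ τ : U ⊆ A}. Opens contained in A: ∅.
Taking the union of these: int(A) = ∅.
cl(A) = ⋂ {C closed : A ⊆ C}. Closed sets containing A: {x1, x2, x3}, {x1, x2, x3, x4}.
Intersecting these: cl(A) = {x1, x2, x3}.
∂A = cl(A) ∖ int(A) = {x1, x2, x3} ∖ ∅ = {x1, x2, x3}.


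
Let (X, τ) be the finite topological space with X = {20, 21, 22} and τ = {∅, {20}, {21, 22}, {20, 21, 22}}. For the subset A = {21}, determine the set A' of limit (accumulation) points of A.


A' = {22}

For each x ∈ X, list the open sets U ∈ τ with x ∈ U, then check whether U ∩ (A ∖ {x}) ≠ ∅ for every such U.
  x = 20: open {20} ∋ x has {20} ∩ (A ∖ {20}) = ∅, so x is NOT a limit point.
  x = 21: open {21, 22} ∋ x has {21, 22} ∩ (A ∖ {21}) = ∅, so x is NOT a limit point.
  x = 22: opens ∋ x are {21, 22}, {20, 21, 22}; each meets A ∖ {22}, so x IS a limit point.
Collecting: A' = {22}.


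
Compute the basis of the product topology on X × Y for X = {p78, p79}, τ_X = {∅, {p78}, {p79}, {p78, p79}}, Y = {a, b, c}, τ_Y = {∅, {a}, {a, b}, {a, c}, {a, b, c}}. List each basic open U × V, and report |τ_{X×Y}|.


Basis B = {∅ × ∅, {p78} × {a}, {p79} × {a}, {p78} × {a, b}, {p78} × {a, c}, {p78, p79} × {a}, {p79} × {a, b}, {p79} × {a, c}, {p78} × {a, b, c}, {p79} × {a, b, c}, {p78, p79} × {a, b}, {p78, p79} × {a, c}, {p78, p79} × {a, b, c}}; |τ_{X×Y}| = 25.

Enumerate products U × V with U ∈ τ_X, V ∈ τ_Y (deduplicated):
  ∅ × ∅ = {} (∅)
  {p78} × {a} = {(p78,a)}
  {p79} × {a} = {(p79,a)}
  {p78} × {a, b} = {(p78,a), (p78,b)}
  {p78} × {a, c} = {(p78,a), (p78,c)}
  {p78, p79} × {a} = {(p78,a), (p79,a)}
  {p79} × {a, b} = {(p79,a), (p79,b)}
  {p79} × {a, c} = {(p79,a), (p79,c)}
  {p78} × {a, b, c} = {(p78,a), (p78,b), (p78,c)}
  {p79} × {a, b, c} = {(p79,a), (p79,b), (p79,c)}
  {p78, p79} × {a, b} = {(p78,a), (p78,b), (p79,a), (p79,b)}
  {p78, p79} × {a, c} = {(p78,a), (p78,c), (p79,a), (p79,c)}
  {p78, p79} × {a, b, c} = {(p78,a), (p78,b), (p78,c), (p79,a), (p79,b), (p79,c)}
These 13 distinct sets form the basis B.
Close under arbitrary unions to get τ_{X×Y}; counting gives |τ_{X×Y}| = 25.


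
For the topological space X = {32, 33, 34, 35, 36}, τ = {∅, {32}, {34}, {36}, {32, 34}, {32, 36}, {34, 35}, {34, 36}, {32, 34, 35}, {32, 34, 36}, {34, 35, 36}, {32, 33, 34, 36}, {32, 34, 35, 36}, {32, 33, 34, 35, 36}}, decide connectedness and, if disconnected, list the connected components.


(X, τ) is connected.

Find clopen sets (U ∈ τ with X ∖ U ∈ τ):
  U = ∅, X ∖ U = {32, 33, 34, 35, 36} — both open, so U is clopen.
  U = {32, 33, 34, 35, 36}, X ∖ U = ∅ — both open, so U is clopen.
Only trivial clopens (∅ and X) exist, so (X, τ) is connected.
Compute connected components by grouping points that agree on all clopens:
  component: {32, 33, 34, 35, 36}


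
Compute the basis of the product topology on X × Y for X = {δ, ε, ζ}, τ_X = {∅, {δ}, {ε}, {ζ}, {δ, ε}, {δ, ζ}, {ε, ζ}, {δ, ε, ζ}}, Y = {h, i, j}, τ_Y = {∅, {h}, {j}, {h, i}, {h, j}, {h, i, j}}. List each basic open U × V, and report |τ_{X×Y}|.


Basis B = {∅ × ∅, {δ} × {h}, {δ} × {j}, {ε} × {h}, {ε} × {j}, {ζ} × {h}, {ζ} × {j}, {δ} × {h, i}, {δ} × {h, j}, {δ, ε} × {h}, {δ, ζ} × {h}, {δ, ε} × {j}, {δ, ζ} × {j}, {ε} × {h, i}, {ε} × {h, j}, {ε, ζ} × {h}, {ε, ζ} × {j}, {ζ} × {h, i}, {ζ} × {h, j}, {δ} × {h, i, j}, {δ, ε, ζ} × {h}, {δ, ε, ζ} × {j}, {ε} × {h, i, j}, {ζ} × {h, i, j}, {δ, ε} × {h, i}, {δ, ζ} × {h, i}, {δ, ε} × {h, j}, {δ, ζ} × {h, j}, {ε, ζ} × {h, i}, {ε, ζ} × {h, j}, {δ, ε} × {h, i, j}, {δ, ζ} × {h, i, j}, {δ, ε, ζ} × {h, i}, {δ, ε, ζ} × {h, j}, {ε, ζ} × {h, i, j}, {δ, ε, ζ} × {h, i, j}}; |τ_{X×Y}| = 216.

Enumerate products U × V with U ∈ τ_X, V ∈ τ_Y (deduplicated):
  ∅ × ∅ = {} (∅)
  {δ} × {h} = {(δ,h)}
  {δ} × {j} = {(δ,j)}
  {ε} × {h} = {(ε,h)}
  {ε} × {j} = {(ε,j)}
  {ζ} × {h} = {(ζ,h)}
  {ζ} × {j} = {(ζ,j)}
  {δ} × {h, i} = {(δ,h), (δ,i)}
  {δ} × {h, j} = {(δ,h), (δ,j)}
  {δ, ε} × {h} = {(δ,h), (ε,h)}
  {δ, ζ} × {h} = {(δ,h), (ζ,h)}
  {δ, ε} × {j} = {(δ,j), (ε,j)}
  {δ, ζ} × {j} = {(δ,j), (ζ,j)}
  {ε} × {h, i} = {(ε,h), (ε,i)}
  {ε} × {h, j} = {(ε,h), (ε,j)}
  {ε, ζ} × {h} = {(ε,h), (ζ,h)}
  {ε, ζ} × {j} = {(ε,j), (ζ,j)}
  {ζ} × {h, i} = {(ζ,h), (ζ,i)}
  {ζ} × {h, j} = {(ζ,h), (ζ,j)}
  {δ} × {h, i, j} = {(δ,h), (δ,i), (δ,j)}
  {δ, ε, ζ} × {h} = {(δ,h), (ε,h), (ζ,h)}
  {δ, ε, ζ} × {j} = {(δ,j), (ε,j), (ζ,j)}
  {ε} × {h, i, j} = {(ε,h), (ε,i), (ε,j)}
  {ζ} × {h, i, j} = {(ζ,h), (ζ,i), (ζ,j)}
  {δ, ε} × {h, i} = {(δ,h), (δ,i), (ε,h), (ε,i)}
  {δ, ζ} × {h, i} = {(δ,h), (δ,i), (ζ,h), (ζ,i)}
  {δ, ε} × {h, j} = {(δ,h), (δ,j), (ε,h), (ε,j)}
  {δ, ζ} × {h, j} = {(δ,h), (δ,j), (ζ,h), (ζ,j)}
  {ε, ζ} × {h, i} = {(ε,h), (ε,i), (ζ,h), (ζ,i)}
  {ε, ζ} × {h, j} = {(ε,h), (ε,j), (ζ,h), (ζ,j)}
  {δ, ε} × {h, i, j} = {(δ,h), (δ,i), (δ,j), (ε,h), (ε,i), (ε,j)}
  {δ, ζ} × {h, i, j} = {(δ,h), (δ,i), (δ,j), (ζ,h), (ζ,i), (ζ,j)}
  {δ, ε, ζ} × {h, i} = {(δ,h), (δ,i), (ε,h), (ε,i), (ζ,h), (ζ,i)}
  {δ, ε, ζ} × {h, j} = {(δ,h), (δ,j), (ε,h), (ε,j), (ζ,h), (ζ,j)}
  {ε, ζ} × {h, i, j} = {(ε,h), (ε,i), (ε,j), (ζ,h), (ζ,i), (ζ,j)}
  {δ, ε, ζ} × {h, i, j} = {(δ,h), (δ,i), (δ,j), (ε,h), (ε,i), (ε,j), (ζ,h), (ζ,i), (ζ,j)}
These 36 distinct sets form the basis B.
Close under arbitrary unions to get τ_{X×Y}; counting gives |τ_{X×Y}| = 216.
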